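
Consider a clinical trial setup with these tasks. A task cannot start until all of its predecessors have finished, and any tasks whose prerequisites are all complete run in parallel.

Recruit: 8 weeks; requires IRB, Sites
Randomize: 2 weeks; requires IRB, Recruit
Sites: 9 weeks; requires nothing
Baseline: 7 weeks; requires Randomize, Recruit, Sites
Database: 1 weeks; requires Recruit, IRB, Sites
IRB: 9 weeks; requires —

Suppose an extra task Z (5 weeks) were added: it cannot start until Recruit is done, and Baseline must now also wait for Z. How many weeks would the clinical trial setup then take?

29

Originally the clinical trial setup takes 26 weeks.
With Z inserted, Baseline now waits for max(Randomize, Recruit, Sites, Z).
New critical path: IRB→Recruit→Z→Baseline = 9+8+5+7 = 29 ⇒ 29 weeks.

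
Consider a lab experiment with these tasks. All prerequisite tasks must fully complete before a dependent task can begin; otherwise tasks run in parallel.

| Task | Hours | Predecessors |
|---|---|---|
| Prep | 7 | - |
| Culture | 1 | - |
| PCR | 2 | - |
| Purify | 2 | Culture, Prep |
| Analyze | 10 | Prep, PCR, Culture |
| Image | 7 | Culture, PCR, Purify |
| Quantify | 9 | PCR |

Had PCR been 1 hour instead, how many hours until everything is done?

17

As given, the longest chain is Prep→Analyze = 7+10 = 17, so the finish is 17 hours.
PCR has 5 hours of float (longest path through it is 12).
No other chain overtakes it, so the finish is 17 hours.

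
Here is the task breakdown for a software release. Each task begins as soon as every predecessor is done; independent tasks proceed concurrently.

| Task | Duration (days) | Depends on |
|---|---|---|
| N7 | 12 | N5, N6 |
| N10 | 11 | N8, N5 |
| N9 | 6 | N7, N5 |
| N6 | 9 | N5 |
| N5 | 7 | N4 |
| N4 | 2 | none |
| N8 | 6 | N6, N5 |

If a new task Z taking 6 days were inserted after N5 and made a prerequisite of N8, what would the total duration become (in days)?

Originally the software release takes 36 days.
With Z inserted, N8 now waits for max(N6, N5, Z).
New critical path: N4→N5→N6→N7→N9 = 2+7+9+12+6 = 36 ⇒ 36 days.

36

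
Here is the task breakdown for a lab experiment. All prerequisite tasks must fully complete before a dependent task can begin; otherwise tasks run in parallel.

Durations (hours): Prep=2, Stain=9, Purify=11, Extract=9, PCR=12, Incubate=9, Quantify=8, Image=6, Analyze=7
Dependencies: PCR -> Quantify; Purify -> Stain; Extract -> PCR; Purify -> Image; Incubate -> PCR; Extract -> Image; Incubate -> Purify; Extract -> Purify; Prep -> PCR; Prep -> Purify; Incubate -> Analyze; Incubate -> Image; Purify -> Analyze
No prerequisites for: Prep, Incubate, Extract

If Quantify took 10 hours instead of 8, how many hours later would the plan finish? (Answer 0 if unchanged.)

2

As given, the longest chain is Incubate→PCR→Quantify = 9+12+8 = 29, so the finish is 29 hours.
Since Quantify is critical, the +2 change carries straight to that chain (now 31 hours).
The critical path is still Incubate→PCR→Quantify; finish is now 31 hours.
Change in finish: 31 − 29 = +2 hours.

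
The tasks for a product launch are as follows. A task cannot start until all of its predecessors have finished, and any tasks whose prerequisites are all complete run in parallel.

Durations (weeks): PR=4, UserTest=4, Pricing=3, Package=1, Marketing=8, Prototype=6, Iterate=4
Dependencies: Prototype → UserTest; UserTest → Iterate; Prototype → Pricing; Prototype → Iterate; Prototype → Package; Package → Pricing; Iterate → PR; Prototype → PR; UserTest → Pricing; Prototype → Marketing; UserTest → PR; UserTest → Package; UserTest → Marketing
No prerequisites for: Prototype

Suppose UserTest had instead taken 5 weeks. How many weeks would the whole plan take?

Critical path before the change: Prototype→UserTest→Iterate→PR = 6+4+4+4 = 18 giving 18 weeks.
Since UserTest is critical, the +1 change carries straight to that chain (now 19 weeks).
No other chain overtakes it, so the finish is 19 weeks.

19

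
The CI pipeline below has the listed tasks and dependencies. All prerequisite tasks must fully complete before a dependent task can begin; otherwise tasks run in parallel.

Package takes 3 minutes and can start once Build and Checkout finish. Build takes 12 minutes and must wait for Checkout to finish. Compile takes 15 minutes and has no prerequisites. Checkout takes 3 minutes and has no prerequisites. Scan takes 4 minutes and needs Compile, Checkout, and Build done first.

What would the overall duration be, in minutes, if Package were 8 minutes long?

Critical path before the change: Checkout→Build→Scan = 3+12+4 = 19 giving 19 minutes.
Package has 1 minute of float (longest path through it is 18).
The binding chain switches to Checkout→Build→Package = 3+12+8 = 23; finish 23 minutes.

23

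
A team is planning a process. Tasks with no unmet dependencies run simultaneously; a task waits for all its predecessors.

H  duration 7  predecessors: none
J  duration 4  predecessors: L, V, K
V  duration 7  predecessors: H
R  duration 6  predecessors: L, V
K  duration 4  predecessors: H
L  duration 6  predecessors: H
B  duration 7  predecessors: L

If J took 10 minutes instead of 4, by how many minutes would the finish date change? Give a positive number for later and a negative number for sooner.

4

The binding path is H→L→B = 7+6+7 = 20; finish at 20 minutes.
The longest path through J is only 18 minutes, so J has float 2.
The binding chain switches to H→V→J = 7+7+10 = 24; finish 24 minutes.
Change in finish: 24 − 20 = +4 minutes.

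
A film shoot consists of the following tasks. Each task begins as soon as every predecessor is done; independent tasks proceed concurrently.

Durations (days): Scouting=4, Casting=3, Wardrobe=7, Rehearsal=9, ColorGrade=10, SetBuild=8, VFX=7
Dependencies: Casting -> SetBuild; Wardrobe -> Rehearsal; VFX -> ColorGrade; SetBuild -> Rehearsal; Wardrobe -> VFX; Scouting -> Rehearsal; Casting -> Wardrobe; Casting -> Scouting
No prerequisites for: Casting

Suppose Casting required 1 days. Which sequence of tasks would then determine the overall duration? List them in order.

Casting, Wardrobe, VFX, ColorGrade

Critical path before the change: Casting→Wardrobe→VFX→ColorGrade = 3+7+7+10 = 27 giving 27 days.
Casting lies on that path, so at 1 day the path becomes 25 days.
The critical path is still Casting→Wardrobe→VFX→ColorGrade; finish is now 25 days.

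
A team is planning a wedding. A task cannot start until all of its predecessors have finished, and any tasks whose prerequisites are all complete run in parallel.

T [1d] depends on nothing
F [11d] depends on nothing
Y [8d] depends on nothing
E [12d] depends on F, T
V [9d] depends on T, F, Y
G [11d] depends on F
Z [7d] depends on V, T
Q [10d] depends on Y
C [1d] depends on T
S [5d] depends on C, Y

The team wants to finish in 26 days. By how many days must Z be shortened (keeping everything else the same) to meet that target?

Current finish: 27 days; target: 26.
Z is on every critical path, so each day cut from Z cuts the finish by one (this holds down to a finish of 23).
Need 27 − 26 = 1 day off Z → Z becomes 6 days, finish becomes 26.

1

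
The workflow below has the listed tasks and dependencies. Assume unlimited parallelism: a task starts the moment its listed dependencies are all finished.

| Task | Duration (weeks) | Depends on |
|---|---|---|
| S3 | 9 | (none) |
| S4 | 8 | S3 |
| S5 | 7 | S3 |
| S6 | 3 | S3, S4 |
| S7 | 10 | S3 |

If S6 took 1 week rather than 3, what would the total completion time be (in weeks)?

19

The binding path is S3→S4→S6 = 9+8+3 = 20; finish at 20 weeks.
S6 is on the critical path; changing it to 1 makes that path 18 weeks.
New critical path: S3→S7 = 9+10 = 19 ⇒ 19 weeks.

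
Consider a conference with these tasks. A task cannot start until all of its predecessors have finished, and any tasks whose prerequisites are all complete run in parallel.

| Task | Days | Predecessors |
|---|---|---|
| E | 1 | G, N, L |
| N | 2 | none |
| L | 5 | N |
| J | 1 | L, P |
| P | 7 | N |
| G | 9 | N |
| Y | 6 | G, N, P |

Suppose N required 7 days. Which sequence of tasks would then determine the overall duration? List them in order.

Baseline: N→G→Y = 2+9+6 = 17 → 17 days.
N is on the critical path; changing it to 7 makes that path 22 days.
No other chain overtakes it, so the finish is 22 days.

N, G, Y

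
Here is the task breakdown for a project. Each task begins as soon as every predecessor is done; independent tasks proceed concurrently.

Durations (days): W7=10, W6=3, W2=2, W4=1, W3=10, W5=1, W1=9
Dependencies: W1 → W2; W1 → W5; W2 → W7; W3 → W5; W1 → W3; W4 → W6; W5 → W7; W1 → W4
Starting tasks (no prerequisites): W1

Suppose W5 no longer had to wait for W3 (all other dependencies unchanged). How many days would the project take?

21

Original critical path: W1→W3→W5→W7 = 9+10+1+10 = 30 ⇒ 30 days.
Without W3→W5, W5's earliest start moves from 19 to 9.
The longest chain is now W1→W2→W7 = 9+2+10 = 21, so the project takes 21 days.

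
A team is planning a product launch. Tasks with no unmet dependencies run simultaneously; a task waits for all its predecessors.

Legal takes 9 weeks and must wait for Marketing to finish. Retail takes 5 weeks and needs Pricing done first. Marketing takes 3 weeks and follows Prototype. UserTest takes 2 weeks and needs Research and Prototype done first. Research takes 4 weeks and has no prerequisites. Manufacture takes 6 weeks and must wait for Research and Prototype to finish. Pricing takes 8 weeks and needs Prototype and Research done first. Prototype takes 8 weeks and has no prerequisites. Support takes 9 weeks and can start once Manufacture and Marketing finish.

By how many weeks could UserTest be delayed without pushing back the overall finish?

13

Critical path: Prototype→Manufacture→Support = 8+6+9 = 23, so the finish is 23 weeks.
UserTest finishes as early as 10 and must finish by 23.
Float = 23 − 10 = 13.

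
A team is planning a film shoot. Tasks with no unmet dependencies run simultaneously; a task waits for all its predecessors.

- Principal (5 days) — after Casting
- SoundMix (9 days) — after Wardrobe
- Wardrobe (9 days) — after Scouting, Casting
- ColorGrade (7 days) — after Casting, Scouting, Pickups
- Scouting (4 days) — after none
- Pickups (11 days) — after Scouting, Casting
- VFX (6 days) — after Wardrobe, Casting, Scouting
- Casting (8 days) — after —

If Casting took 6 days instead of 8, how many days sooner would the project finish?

Actual critical path: Casting→Wardrobe→SoundMix = 8+9+9 = 26 ⇒ 26 days.
Since Casting is critical, the -2 change carries straight to that chain (now 24 days).
That remains the longest chain; total 24 days.
Change in finish: 24 − 26 = -2 days.

2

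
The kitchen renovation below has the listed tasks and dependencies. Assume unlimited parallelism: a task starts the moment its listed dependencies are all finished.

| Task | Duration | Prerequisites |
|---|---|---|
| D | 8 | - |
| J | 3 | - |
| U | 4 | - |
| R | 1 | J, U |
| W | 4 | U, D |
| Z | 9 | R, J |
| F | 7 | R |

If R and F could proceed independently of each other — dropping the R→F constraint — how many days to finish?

Original critical path: U→R→Z = 4+1+9 = 14 ⇒ 14 days.
Without R→F, F's earliest start moves from 5 to 0.
After: U→R→Z = 4+1+9 = 14 → 14 days.

14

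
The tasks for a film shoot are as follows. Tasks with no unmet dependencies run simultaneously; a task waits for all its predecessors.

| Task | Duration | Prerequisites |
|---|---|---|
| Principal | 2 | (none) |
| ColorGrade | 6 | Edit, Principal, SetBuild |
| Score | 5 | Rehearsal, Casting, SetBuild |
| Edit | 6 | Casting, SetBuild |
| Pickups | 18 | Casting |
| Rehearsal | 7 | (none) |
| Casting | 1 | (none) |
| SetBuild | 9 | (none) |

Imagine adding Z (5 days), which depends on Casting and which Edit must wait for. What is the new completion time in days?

21

Originally the film shoot takes 21 days.
With Z inserted, Edit now waits for max(Casting, SetBuild, Z).
New critical path: SetBuild→Edit→ColorGrade = 9+6+6 = 21 ⇒ 21 days.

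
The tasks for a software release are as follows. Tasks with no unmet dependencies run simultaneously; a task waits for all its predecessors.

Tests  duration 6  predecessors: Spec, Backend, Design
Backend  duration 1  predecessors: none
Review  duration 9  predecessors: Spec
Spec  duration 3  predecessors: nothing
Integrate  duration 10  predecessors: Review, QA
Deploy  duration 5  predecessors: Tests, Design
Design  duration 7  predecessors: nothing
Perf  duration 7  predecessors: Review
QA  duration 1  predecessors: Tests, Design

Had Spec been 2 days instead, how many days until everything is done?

Actual critical path: Design→Tests→QA→Integrate = 7+6+1+10 = 24 ⇒ 24 days.
Spec is off the critical path — its longest chain is 22 days, giving 2 of slack.
The critical path is still Design→Tests→QA→Integrate; finish is now 24 days.

24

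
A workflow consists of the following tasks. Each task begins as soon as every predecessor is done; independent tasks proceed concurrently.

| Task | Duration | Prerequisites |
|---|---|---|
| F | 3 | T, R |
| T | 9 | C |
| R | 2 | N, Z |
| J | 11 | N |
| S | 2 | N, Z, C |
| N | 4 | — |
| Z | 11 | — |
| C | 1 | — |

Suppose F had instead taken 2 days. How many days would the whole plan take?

The binding path is Z→R→F = 11+2+3 = 16; finish at 16 days.
Since F is critical, the -1 change carries straight to that chain (now 15 days).
Now N→J = 4+11 = 15 is longest, so the finish becomes 15 days.

15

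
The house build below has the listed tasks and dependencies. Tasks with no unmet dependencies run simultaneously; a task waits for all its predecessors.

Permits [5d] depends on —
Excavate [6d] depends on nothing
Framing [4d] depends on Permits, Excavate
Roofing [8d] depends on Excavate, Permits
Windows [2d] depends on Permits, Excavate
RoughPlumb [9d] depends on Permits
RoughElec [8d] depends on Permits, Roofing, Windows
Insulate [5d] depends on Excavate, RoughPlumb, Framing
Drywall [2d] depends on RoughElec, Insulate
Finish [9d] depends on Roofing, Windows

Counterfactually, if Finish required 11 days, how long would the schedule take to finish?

Baseline: Excavate→Roofing→RoughElec→Drywall = 6+8+8+2 = 24 → 24 days.
Finish has 1 day of float (longest path through it is 23).
Now Excavate→Roofing→Finish = 6+8+11 = 25 is longest, so the finish becomes 25 days.

25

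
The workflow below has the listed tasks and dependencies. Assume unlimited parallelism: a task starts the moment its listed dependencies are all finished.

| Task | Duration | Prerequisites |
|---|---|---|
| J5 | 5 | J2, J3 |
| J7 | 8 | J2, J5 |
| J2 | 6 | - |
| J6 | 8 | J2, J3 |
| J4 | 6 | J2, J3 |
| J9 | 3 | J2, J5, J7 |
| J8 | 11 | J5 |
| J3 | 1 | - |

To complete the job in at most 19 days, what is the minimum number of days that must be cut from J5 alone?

Current finish: 22 days; target: 19.
J5 is on every critical path, so each day cut from J5 cuts the finish by one (this holds down to a finish of 18).
Need 22 − 19 = 3 days off J5 → J5 becomes 2 days, finish becomes 19.

3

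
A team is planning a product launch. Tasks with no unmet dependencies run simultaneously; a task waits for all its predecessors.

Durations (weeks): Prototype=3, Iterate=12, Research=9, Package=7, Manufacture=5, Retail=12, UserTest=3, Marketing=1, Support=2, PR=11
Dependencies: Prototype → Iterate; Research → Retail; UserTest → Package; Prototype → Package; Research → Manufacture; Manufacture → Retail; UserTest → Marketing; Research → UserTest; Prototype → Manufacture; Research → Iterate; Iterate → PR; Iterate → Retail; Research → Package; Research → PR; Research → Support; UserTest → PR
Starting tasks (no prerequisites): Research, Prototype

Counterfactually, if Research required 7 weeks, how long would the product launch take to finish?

31

The binding path is Research→Iterate→Retail = 9+12+12 = 33; finish at 33 weeks.
Since Research is critical, the -2 change carries straight to that chain (now 31 weeks).
No other chain overtakes it, so the finish is 31 weeks.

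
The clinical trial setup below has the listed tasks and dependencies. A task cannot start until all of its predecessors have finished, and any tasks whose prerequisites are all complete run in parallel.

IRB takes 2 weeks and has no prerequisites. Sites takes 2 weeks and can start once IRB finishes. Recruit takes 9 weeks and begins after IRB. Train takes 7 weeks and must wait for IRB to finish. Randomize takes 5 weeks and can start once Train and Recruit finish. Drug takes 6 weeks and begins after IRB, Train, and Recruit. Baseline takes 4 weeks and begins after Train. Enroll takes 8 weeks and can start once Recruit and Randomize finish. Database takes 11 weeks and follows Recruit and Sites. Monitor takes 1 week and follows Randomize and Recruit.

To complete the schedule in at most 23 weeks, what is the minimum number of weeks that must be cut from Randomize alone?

1

Current finish: 24 weeks; target: 23.
Randomize is on every critical path, so each week cut from Randomize cuts the finish by one (this holds down to a finish of 22).
Need 24 − 23 = 1 week off Randomize → Randomize becomes 4 weeks, finish becomes 23.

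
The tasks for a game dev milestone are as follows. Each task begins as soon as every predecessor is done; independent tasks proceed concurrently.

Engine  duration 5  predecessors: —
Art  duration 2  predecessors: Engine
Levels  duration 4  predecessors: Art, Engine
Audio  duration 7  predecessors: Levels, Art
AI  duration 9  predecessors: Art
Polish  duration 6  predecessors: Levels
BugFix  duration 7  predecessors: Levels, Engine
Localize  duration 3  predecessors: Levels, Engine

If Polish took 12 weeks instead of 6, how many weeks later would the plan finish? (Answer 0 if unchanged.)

5

Critical path before the change: Engine→Art→Levels→Audio = 5+2+4+7 = 18 giving 18 weeks.
Polish has 1 week of float (longest path through it is 17).
Now Engine→Art→Levels→Polish = 5+2+4+12 = 23 is longest, so the finish becomes 23 weeks.
Change in finish: 23 − 18 = +5 weeks.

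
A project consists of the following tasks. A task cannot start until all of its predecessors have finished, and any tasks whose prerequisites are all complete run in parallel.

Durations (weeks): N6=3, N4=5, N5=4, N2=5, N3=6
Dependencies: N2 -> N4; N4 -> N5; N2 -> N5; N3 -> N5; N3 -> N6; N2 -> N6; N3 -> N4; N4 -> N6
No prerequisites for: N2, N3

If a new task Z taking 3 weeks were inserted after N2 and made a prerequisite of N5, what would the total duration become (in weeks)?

15

Originally the project takes 15 weeks.
With Z inserted, N5 now waits for max(N2, N4, N3, Z).
New critical path: N3→N4→N5 = 6+5+4 = 15 ⇒ 15 weeks.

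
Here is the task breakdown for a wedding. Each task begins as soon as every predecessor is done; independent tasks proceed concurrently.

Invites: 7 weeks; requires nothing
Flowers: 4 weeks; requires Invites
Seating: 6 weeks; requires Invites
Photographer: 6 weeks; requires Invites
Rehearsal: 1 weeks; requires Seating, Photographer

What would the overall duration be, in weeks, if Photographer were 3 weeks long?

Baseline: Invites→Photographer→Rehearsal = 7+6+1 = 14 → 14 weeks.
Photographer is on the critical path; changing it to 3 makes that path 11 weeks.
The binding chain switches to Invites→Seating→Rehearsal = 7+6+1 = 14; finish 14 weeks.

14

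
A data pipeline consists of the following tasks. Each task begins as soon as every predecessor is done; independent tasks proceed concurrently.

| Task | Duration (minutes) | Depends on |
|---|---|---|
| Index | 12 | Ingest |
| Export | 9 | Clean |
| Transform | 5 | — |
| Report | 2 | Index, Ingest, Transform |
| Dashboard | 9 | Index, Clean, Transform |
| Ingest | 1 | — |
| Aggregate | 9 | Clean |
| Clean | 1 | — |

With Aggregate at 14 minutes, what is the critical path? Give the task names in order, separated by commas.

Ingest, Index, Dashboard

The binding path is Ingest→Index→Dashboard = 1+12+9 = 22; finish at 22 minutes.
Aggregate has 12 minutes of float (longest path through it is 10).
That remains the longest chain; total 22 minutes.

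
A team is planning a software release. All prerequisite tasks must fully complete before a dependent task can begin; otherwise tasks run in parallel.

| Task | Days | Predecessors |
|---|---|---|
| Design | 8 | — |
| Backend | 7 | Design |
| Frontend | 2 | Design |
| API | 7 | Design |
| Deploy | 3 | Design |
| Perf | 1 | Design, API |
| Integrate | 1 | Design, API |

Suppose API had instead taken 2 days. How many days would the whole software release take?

15

As given, the longest chain is Design→API→Perf = 8+7+1 = 16, so the finish is 16 days.
Since API is critical, the -5 change carries straight to that chain (now 11 days).
Now Design→Backend = 8+7 = 15 is longest, so the finish becomes 15 days.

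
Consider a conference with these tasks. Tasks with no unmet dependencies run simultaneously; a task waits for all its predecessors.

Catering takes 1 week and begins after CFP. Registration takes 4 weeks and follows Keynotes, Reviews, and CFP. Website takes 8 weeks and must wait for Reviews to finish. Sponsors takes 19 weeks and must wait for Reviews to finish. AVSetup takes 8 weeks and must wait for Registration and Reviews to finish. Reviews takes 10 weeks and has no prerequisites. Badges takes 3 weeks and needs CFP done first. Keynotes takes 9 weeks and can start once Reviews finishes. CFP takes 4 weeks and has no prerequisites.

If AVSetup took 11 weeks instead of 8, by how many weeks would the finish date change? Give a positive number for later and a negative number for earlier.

3

Actual critical path: Reviews→Keynotes→Registration→AVSetup = 10+9+4+8 = 31 ⇒ 31 weeks.
AVSetup lies on that path, so at 11 weeks the path becomes 34 weeks.
That remains the longest chain; total 34 weeks.
Change in finish: 34 − 31 = +3 weeks.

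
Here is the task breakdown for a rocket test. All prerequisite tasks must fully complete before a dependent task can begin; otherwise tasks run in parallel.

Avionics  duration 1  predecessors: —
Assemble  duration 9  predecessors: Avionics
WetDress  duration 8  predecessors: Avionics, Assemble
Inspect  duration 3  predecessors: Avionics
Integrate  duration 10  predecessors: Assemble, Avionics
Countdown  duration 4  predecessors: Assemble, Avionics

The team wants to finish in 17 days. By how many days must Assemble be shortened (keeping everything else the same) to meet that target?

Current finish: 20 days; target: 17.
Assemble is on every critical path, so each day cut from Assemble cuts the finish by one (this holds down to a finish of 12).
Need 20 − 17 = 3 days off Assemble → Assemble becomes 6 days, finish becomes 17.

3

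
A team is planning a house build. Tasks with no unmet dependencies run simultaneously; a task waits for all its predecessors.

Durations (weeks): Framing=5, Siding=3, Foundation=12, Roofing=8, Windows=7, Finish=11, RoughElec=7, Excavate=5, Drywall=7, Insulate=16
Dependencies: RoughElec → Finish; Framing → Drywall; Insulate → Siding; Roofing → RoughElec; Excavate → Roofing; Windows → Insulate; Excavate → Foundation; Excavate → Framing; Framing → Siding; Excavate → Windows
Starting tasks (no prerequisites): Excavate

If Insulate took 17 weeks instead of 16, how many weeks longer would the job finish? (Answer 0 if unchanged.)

Critical path before the change: Excavate→Windows→Insulate→Siding = 5+7+16+3 = 31 giving 31 weeks.
Insulate is on the critical path; changing it to 17 makes that path 32 weeks.
No other chain overtakes it, so the finish is 32 weeks.
Change in finish: 32 − 31 = +1 weeks.

1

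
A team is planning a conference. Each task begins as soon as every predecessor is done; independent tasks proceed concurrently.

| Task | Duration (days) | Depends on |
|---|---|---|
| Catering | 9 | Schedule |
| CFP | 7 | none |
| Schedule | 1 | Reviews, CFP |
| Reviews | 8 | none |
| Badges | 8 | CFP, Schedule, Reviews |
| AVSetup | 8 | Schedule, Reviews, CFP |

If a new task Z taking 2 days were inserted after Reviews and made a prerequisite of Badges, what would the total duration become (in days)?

Originally the plan takes 18 days.
With Z inserted, Badges now waits for max(CFP, Schedule, Reviews, Z).
New critical path: Reviews→Z→Badges = 8+2+8 = 18 ⇒ 18 days.

18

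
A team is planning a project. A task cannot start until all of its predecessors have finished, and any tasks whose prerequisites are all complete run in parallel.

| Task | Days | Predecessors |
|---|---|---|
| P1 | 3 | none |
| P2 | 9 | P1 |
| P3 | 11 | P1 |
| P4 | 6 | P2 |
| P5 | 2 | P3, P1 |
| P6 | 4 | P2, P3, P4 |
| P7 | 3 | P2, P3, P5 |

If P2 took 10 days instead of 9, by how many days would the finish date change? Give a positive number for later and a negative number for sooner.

As given, the longest chain is P1→P2→P4→P6 = 3+9+6+4 = 22, so the finish is 22 days.
P2 lies on that path, so at 10 days the path becomes 23 days.
The critical path is still P1→P2→P4→P6; finish is now 23 days.
Change in finish: 23 − 22 = +1 days.

1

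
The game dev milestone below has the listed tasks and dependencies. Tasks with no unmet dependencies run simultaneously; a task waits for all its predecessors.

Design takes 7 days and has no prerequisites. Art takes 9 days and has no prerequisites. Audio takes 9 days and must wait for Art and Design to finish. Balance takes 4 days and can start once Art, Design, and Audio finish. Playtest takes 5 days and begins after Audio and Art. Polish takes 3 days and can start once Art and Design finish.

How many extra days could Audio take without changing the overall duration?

Art→Audio→Playtest = 9+9+5 = 23 sets the makespan at 23 days.
The longest chain containing Audio totals 23 days.
Float = 23 − 23 = 0.

0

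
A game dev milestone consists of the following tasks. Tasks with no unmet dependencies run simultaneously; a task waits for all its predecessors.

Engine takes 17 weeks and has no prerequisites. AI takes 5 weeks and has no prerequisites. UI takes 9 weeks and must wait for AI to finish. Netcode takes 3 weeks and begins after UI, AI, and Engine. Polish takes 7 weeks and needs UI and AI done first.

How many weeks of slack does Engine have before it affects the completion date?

1

The longest chain is AI→UI→Polish = 5+9+7 = 21; overall finish 21 weeks.
Longest path through Engine: 20 weeks (earliest finish 17, latest finish 18).
So Engine can slip 18 − 17 = 1 week.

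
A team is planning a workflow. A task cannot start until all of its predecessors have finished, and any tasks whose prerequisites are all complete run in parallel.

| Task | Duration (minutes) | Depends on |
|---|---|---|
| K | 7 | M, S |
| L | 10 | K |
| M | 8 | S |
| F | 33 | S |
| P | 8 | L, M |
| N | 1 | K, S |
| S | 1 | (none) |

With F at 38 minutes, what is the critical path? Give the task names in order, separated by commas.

The binding path is S→F = 1+33 = 34; finish at 34 minutes.
F is on the critical path; changing it to 38 makes that path 39 minutes.
That remains the longest chain; total 39 minutes.

S, F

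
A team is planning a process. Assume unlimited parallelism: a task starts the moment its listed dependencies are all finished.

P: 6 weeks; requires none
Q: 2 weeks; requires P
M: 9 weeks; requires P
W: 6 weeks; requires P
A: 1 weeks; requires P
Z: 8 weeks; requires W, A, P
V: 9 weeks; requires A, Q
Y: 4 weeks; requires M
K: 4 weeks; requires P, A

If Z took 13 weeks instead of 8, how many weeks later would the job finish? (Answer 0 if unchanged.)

5

Critical path before the change: P→W→Z = 6+6+8 = 20 giving 20 weeks.
Z lies on that path, so at 13 weeks the path becomes 25 weeks.
That remains the longest chain; total 25 weeks.
Change in finish: 25 − 20 = +5 weeks.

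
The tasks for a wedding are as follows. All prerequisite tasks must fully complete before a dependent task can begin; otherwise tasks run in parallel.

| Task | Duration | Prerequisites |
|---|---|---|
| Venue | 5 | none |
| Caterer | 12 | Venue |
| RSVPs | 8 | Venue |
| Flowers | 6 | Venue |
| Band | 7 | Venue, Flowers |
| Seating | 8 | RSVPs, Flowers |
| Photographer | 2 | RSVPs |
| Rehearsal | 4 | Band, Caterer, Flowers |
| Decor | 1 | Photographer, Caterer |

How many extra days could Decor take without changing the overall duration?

4

Venue→Flowers→Band→Rehearsal = 5+6+7+4 = 22 sets the makespan at 22 days.
Decor finishes as early as 18 and must finish by 22.
Slack of Decor = 21 − 17 = 4 days.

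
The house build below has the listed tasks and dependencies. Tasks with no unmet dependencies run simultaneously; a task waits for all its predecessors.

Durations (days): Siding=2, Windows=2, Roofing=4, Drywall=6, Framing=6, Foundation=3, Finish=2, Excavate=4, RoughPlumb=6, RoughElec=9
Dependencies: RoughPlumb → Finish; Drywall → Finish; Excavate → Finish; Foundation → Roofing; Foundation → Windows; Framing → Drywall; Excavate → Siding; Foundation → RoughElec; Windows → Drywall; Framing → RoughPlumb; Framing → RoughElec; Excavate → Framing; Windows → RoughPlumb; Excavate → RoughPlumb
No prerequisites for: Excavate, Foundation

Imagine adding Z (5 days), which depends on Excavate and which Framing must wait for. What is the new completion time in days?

24

Originally the schedule takes 19 days.
With Z inserted, Framing now waits for max(Excavate, Z).
New critical path: Excavate→Z→Framing→RoughElec = 4+5+6+9 = 24 ⇒ 24 days.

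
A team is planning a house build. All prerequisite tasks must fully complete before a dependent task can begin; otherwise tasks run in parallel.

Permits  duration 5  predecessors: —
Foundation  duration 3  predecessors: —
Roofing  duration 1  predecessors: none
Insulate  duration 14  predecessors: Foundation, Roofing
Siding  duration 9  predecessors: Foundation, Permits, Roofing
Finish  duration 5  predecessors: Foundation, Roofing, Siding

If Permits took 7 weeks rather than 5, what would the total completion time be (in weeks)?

21

Critical path before the change: Permits→Siding→Finish = 5+9+5 = 19 giving 19 weeks.
Since Permits is critical, the +2 change carries straight to that chain (now 21 weeks).
The critical path is still Permits→Siding→Finish; finish is now 21 weeks.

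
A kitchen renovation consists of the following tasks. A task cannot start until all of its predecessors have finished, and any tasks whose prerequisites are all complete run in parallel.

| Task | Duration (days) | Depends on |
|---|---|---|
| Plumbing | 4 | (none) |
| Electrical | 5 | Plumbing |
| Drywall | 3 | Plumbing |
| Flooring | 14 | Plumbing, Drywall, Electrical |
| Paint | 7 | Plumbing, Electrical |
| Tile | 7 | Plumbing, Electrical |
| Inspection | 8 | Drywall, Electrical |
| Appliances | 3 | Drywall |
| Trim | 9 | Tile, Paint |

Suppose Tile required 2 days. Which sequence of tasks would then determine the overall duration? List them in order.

Plumbing, Electrical, Paint, Trim

Baseline: Plumbing→Electrical→Tile→Trim = 4+5+7+9 = 25 → 25 days.
Tile is on the critical path; changing it to 2 makes that path 20 days.
Now Plumbing→Electrical→Paint→Trim = 4+5+7+9 = 25 is longest, so the finish becomes 25 days.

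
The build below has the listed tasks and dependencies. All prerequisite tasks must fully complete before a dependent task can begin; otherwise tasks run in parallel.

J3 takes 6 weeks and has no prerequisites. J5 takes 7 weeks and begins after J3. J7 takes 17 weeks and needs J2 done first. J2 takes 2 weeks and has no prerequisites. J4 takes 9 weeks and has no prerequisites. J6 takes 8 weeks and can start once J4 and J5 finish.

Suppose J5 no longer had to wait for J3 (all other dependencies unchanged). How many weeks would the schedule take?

19

Original critical path: J3→J5→J6 = 6+7+8 = 21 ⇒ 21 weeks.
Without J3→J5, J5's earliest start moves from 6 to 0.
New critical path: J2→J7 = 2+17 = 19 ⇒ 19 weeks.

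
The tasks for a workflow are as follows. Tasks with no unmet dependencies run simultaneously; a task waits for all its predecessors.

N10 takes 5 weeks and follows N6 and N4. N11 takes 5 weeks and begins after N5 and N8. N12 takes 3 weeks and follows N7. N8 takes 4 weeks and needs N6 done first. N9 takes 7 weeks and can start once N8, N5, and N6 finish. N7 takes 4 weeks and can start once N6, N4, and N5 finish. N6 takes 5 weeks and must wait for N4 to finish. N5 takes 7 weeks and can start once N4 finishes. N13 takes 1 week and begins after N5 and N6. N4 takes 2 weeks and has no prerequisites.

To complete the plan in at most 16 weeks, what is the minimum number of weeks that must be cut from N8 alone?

Current finish: 18 weeks; target: 16.
N8 is on every critical path, so each week cut from N8 cuts the finish by one (this holds down to a finish of 16).
Need 18 − 16 = 2 weeks off N8 → N8 becomes 2 weeks, finish becomes 16.

2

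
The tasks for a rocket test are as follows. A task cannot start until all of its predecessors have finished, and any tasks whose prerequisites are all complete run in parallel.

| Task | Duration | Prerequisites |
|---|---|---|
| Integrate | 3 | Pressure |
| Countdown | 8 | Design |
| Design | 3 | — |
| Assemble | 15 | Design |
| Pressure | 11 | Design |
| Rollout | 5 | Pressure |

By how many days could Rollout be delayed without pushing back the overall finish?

0

Design→Pressure→Rollout = 3+11+5 = 19 sets the makespan at 19 days.
Rollout finishes as early as 19 and must finish by 19.
So Rollout can slip 19 − 19 = 0 days.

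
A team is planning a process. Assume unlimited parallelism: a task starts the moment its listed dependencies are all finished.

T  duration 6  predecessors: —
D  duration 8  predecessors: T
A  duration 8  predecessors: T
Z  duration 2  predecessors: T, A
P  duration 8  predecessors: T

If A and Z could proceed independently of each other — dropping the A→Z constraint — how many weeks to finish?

14

Original critical path: T→A→Z = 6+8+2 = 16 ⇒ 16 weeks.
Without A→Z, Z's earliest start moves from 14 to 6.
After: T→D = 6+8 = 14 → 14 weeks.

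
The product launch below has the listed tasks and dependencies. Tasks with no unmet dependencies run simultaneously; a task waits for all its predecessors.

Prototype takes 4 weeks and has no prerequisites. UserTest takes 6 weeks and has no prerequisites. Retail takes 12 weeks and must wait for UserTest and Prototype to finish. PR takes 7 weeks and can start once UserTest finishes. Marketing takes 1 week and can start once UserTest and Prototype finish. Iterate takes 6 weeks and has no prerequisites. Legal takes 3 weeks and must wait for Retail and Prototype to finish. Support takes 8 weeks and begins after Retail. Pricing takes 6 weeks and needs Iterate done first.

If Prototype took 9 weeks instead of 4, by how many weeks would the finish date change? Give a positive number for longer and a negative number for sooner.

3

Actual critical path: UserTest→Retail→Support = 6+12+8 = 26 ⇒ 26 weeks.
Prototype has 2 weeks of float (longest path through it is 24).
Now Prototype→Retail→Support = 9+12+8 = 29 is longest, so the finish becomes 29 weeks.
Change in finish: 29 − 26 = +3 weeks.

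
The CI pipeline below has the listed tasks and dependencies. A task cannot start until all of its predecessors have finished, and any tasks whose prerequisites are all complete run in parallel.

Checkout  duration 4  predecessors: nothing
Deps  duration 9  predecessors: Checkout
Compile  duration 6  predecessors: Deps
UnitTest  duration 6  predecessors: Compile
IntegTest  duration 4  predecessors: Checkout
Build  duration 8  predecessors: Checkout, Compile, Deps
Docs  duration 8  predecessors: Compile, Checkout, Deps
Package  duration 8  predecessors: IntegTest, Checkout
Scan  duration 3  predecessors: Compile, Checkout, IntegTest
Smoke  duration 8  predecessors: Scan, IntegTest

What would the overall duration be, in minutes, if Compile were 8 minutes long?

32

Actual critical path: Checkout→Deps→Compile→Scan→Smoke = 4+9+6+3+8 = 30 ⇒ 30 minutes.
Compile is on the critical path; changing it to 8 makes that path 32 minutes.
The critical path is still Checkout→Deps→Compile→Scan→Smoke; finish is now 32 minutes.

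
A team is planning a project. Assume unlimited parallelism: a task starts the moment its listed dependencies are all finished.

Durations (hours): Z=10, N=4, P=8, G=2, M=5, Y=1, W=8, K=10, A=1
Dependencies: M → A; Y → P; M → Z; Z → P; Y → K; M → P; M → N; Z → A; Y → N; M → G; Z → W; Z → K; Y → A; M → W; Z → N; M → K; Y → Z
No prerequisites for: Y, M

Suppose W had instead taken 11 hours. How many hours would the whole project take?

The binding path is M→Z→K = 5+10+10 = 25; finish at 25 hours.
The longest path through W is only 23 hours, so W has float 2.
Now M→Z→W = 5+10+11 = 26 is longest, so the finish becomes 26 hours.

26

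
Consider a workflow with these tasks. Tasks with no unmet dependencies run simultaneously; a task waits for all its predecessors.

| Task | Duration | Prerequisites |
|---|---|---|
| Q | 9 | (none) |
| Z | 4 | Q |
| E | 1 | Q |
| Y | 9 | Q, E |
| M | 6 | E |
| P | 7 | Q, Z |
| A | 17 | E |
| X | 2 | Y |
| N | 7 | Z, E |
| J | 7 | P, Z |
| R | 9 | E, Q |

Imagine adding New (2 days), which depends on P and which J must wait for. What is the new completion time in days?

Originally the schedule takes 27 days.
With New inserted, J now waits for max(P, Z, New).
New critical path: Q→Z→P→New→J = 9+4+7+2+7 = 29 ⇒ 29 days.

29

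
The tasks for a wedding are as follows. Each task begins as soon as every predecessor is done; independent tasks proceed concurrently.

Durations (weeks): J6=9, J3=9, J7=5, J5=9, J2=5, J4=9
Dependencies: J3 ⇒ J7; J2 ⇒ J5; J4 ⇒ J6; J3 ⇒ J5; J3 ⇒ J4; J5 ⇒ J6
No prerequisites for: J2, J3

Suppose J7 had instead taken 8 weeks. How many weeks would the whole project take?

27

The binding path is J3→J4→J6 = 9+9+9 = 27; finish at 27 weeks.
J7 is off the critical path — its longest chain is 14 weeks, giving 13 of slack.
No other chain overtakes it, so the finish is 27 weeks.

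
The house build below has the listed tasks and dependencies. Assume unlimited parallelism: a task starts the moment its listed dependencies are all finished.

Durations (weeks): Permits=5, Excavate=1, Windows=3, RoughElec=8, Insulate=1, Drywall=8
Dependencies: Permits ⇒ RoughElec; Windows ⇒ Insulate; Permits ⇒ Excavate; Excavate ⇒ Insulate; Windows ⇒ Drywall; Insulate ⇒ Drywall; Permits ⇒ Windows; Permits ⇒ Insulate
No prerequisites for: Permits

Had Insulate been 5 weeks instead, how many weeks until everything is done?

Actual critical path: Permits→Windows→Insulate→Drywall = 5+3+1+8 = 17 ⇒ 17 weeks.
Insulate is on the critical path; changing it to 5 makes that path 21 weeks.
That remains the longest chain; total 21 weeks.

21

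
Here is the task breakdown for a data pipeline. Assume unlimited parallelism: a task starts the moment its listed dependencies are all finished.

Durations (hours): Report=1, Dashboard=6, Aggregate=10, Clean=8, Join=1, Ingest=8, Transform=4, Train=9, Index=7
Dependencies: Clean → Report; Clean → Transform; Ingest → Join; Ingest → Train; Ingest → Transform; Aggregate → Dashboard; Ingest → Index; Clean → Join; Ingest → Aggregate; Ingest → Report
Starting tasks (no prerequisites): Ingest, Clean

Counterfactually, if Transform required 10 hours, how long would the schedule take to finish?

24

As given, the longest chain is Ingest→Aggregate→Dashboard = 8+10+6 = 24, so the finish is 24 hours.
Transform is off the critical path — its longest chain is 12 hours, giving 12 of slack.
That remains the longest chain; total 24 hours.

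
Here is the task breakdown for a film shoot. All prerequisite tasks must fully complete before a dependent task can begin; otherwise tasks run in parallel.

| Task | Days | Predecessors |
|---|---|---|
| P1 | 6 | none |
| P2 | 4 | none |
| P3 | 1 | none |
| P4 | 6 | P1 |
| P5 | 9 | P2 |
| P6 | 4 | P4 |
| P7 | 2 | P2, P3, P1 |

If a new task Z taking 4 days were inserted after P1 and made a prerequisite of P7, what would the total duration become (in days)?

Originally the plan takes 16 days.
With Z inserted, P7 now waits for max(P2, P3, P1, Z).
New critical path: P1→P4→P6 = 6+6+4 = 16 ⇒ 16 days.

16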